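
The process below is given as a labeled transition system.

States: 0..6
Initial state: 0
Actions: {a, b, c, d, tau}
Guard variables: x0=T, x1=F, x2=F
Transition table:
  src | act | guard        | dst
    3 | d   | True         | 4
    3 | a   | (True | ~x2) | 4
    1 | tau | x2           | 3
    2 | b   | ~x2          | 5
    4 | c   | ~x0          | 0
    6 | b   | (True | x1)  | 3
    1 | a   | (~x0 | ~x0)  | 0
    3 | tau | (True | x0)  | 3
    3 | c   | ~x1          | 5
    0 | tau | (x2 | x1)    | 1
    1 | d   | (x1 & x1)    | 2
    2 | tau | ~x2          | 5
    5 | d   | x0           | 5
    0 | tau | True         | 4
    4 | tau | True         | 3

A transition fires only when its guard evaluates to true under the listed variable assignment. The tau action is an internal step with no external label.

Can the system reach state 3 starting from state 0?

Guard filter leaves 10 enabled edge(s).
depth 0: {0}
depth 1: {4}  now seen {0,4}
depth 2: {3}  now seen {0,3,4}
depth 3: {5}  now seen {0,3,4,5}
Reachable = {0,3,4,5}
witness 3: tau·tau

Answer: REACHABLE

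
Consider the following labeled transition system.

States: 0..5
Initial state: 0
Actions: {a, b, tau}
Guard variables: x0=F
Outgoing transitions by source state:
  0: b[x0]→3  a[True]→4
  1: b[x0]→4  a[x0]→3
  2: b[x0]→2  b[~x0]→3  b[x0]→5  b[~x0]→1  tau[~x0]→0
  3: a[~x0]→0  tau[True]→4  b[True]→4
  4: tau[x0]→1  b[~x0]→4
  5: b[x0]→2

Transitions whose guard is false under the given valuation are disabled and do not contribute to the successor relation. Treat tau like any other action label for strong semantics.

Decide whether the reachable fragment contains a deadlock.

Answer: DEADLOCK-FREE

Trace:
Reach set: {0,4}
  0: a→4  [deg 1]
  4: b→4  [deg 1]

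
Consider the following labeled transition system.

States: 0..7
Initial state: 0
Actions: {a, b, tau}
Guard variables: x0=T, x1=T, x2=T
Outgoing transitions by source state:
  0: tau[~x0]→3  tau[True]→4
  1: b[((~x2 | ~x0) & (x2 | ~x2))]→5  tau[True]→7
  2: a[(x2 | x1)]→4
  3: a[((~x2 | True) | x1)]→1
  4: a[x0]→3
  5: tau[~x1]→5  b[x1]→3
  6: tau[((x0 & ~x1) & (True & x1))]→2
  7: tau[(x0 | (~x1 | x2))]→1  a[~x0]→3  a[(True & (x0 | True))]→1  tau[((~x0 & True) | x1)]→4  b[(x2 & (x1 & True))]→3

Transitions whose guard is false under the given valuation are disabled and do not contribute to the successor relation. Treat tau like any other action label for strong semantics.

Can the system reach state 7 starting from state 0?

Guard filter leaves 10 enabled edge(s).
Layer 0: {0}
Layer 1: {4}  cumulative {0,4}
Layer 2: {3}  cumulative {0,3,4}
Layer 3: {1}  cumulative {0,1,3,4}
Layer 4: {7}  cumulative {0,1,3,4,7}
Reach set: {0,1,3,4,7}
witness 7: tau·a·a·tau

Answer: REACHABLE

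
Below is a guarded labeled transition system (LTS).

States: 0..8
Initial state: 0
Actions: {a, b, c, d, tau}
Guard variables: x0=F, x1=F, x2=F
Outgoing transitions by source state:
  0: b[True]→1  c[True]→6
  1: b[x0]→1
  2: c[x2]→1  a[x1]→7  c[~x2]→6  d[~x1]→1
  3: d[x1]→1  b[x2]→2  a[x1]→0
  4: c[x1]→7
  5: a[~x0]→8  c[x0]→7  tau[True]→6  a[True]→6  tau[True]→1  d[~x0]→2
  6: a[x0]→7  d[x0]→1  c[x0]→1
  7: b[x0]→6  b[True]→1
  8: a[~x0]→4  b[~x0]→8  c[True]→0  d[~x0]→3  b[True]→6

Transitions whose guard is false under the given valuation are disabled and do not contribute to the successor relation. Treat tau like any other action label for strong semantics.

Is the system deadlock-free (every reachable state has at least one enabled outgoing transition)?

R = {0,1,6}
  0: b→1  c→6  [2 out]
  1: ∅  [STUCK]
  6: ∅  [STUCK]
trace reaching 1: b

Answer: DEADLOCK at state 1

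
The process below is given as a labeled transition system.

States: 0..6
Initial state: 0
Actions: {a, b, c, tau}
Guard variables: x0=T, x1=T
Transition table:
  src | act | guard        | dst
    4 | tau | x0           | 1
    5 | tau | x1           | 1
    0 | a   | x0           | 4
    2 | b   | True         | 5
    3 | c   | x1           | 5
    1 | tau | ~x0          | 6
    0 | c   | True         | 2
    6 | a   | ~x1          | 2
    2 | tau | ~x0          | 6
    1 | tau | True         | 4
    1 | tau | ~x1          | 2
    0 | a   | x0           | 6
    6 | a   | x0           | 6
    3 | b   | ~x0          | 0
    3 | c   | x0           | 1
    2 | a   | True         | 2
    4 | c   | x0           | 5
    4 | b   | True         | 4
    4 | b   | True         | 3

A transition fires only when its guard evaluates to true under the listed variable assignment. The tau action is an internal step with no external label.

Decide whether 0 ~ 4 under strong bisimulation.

Compute ~ classes (split until stable):
  π0 = {{0,1,2,3,4,5,6}}
  π1 = {{0},{1,5},{2},{3},{4},{6}}
  π2 = {{0},{1},{2},{3},{4},{5},{6}}
7 equivalence class(es) (converged in 3)
0∈{0}, 4∈{4}

Answer: NOT BISIMILAR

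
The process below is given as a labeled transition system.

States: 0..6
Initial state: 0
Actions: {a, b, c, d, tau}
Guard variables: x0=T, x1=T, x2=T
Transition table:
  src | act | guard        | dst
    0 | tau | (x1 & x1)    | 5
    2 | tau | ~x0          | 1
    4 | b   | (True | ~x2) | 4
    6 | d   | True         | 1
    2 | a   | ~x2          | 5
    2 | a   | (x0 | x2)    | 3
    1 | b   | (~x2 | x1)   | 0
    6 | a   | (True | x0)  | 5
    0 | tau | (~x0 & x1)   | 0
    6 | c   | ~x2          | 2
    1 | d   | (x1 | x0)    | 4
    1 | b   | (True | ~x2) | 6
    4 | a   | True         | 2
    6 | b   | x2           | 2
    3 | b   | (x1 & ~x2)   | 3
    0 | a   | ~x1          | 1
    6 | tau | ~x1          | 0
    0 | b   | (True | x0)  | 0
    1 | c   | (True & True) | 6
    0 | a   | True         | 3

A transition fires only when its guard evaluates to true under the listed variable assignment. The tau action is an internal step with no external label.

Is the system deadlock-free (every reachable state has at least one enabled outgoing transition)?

R = {0,3,5}
  0: a→3  b→0  tau→5  [3 exit(s)]
  3: ∅  [deadlock]
  5: ∅  [deadlock]
Path to 3: a

Answer: DEADLOCK at state 3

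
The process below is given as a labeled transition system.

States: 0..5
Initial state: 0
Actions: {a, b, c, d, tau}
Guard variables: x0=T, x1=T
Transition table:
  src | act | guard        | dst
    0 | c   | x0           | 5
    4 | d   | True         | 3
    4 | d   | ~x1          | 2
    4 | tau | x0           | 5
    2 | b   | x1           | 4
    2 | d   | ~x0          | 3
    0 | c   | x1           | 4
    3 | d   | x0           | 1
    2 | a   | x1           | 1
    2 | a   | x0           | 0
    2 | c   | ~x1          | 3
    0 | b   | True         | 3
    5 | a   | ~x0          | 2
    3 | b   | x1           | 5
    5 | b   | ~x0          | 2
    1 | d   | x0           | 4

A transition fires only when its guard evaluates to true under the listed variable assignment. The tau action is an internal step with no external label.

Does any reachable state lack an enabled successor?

R = {0,1,3,4,5}
  0: b→3  c→4  c→5  [deg 3]
  1: d→4  [deg 1]
  3: b→5  d→1  [deg 2]
  4: d→3  tau→5  [deg 2]
  5: ∅  [no exit]
Path to 5: c

Answer: DEADLOCK at state 5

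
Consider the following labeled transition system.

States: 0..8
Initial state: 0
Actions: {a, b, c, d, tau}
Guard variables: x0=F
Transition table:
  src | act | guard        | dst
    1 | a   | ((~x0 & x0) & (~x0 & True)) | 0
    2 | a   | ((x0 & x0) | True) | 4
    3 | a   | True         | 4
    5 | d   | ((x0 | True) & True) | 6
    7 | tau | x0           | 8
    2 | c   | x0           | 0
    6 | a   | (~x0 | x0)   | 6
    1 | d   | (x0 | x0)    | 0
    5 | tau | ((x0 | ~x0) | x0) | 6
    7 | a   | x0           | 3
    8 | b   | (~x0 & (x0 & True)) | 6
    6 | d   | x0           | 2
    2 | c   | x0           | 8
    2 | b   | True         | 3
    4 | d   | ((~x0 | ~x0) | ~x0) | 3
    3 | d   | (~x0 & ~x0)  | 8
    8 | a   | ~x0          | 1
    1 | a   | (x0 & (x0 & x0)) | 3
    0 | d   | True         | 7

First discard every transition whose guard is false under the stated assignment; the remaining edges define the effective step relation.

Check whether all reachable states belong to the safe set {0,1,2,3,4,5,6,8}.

Answer: INVARIANT VIOLATED at state 7

Analysis:
Allowed set {0,1,2,3,4,5,6,8}
Reach set: {0,7}
  0: safe
  7: VIOLATES
witness against invariant: d → 7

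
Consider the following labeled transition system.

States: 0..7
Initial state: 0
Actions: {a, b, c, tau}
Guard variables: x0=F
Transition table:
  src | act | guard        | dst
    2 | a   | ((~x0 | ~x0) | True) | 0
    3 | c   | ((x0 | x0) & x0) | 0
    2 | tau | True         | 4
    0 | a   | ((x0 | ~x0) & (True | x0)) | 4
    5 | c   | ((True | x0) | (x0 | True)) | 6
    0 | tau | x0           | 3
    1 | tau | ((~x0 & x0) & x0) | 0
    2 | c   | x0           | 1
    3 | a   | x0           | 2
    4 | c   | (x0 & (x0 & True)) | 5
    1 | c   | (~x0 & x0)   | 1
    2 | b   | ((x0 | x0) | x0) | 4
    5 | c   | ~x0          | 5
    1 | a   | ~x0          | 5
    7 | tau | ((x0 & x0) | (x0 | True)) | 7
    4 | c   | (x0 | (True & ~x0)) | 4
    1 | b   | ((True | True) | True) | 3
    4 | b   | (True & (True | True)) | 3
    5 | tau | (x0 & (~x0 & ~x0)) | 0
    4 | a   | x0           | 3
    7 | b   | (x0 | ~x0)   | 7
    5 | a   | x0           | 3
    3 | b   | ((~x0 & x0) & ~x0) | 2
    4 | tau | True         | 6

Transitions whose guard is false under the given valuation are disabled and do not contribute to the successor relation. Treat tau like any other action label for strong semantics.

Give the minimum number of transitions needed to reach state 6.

Answer: 2

Trace:
Layered search for 6:
  L0 = {0}
  L1 = {4}
  L2 = {3,6}
6 enters at depth 2; path a·tau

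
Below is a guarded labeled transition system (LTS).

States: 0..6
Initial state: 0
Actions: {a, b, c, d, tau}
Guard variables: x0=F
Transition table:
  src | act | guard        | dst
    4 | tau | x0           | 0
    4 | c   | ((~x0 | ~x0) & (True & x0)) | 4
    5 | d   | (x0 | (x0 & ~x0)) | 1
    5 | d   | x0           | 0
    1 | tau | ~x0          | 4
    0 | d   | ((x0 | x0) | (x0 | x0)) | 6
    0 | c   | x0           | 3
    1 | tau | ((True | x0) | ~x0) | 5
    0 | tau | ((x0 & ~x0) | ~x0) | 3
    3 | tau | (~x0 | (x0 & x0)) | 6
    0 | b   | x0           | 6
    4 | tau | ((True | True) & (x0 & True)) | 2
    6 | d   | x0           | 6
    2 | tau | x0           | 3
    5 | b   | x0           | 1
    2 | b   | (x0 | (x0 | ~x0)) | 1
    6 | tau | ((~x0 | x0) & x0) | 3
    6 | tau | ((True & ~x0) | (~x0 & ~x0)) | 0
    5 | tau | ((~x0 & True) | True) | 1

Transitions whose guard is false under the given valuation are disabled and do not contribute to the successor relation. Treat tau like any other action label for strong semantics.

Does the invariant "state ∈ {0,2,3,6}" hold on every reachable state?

Inv-set: {0,2,3,6}
Reachable = {0,3,6}
  0: ok
  3: ok
  6: ok

Answer: INVARIANT HOLDS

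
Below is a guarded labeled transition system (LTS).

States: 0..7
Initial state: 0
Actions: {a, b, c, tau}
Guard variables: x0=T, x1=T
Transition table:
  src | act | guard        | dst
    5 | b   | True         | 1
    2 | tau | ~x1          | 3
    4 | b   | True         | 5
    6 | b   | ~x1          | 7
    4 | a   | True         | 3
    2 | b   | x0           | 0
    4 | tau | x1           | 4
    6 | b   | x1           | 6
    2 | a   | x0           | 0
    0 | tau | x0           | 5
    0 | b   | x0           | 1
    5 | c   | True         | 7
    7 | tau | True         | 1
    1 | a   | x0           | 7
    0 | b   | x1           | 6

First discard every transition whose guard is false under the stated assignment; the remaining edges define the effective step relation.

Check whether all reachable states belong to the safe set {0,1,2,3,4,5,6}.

Inv-set: {0,1,2,3,4,5,6}
Reach set: {0,1,5,6,7}
  0: ✓
  1: ✓
  5: ✓
  6: ✓
  7: VIOLATES
counterexample path to 7: tau·c

Answer: INVARIANT VIOLATED at state 7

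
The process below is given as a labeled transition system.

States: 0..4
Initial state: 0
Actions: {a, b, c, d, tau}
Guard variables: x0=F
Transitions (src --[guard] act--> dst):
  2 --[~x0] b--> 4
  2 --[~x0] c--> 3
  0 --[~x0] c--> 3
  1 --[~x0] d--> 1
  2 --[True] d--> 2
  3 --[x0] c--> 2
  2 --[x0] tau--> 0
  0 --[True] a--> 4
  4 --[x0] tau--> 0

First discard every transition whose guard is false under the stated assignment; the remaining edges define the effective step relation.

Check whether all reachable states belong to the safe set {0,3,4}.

Inv-set: {0,3,4}
Reach set: {0,3,4}
  0: ok
  3: ok
  4: ok

Answer: INVARIANT HOLDS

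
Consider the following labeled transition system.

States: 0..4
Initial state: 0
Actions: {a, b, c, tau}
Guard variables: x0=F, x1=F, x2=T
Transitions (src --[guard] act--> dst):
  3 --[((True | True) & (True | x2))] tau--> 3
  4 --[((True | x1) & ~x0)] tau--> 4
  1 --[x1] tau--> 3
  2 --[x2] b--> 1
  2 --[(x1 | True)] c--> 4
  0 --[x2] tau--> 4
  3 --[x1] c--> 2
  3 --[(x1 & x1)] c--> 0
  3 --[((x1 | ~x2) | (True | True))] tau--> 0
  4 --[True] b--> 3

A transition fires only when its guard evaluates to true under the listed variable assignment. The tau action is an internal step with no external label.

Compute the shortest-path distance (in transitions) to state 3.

Answer: 2

Trace:
Breadth-first toward 3:
  Layer 0: {0}
  Layer 1: {4}
  Layer 2: {3}
3 enters at depth 2; path tau·b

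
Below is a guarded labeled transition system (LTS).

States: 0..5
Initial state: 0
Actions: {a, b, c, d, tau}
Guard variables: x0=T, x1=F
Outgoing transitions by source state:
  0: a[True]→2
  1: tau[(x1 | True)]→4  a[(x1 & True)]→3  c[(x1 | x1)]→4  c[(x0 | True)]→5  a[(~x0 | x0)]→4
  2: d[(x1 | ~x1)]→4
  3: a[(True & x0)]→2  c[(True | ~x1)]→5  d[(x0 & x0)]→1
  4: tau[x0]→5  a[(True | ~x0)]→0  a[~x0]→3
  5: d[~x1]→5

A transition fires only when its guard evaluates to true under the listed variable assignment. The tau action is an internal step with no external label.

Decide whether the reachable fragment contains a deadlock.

Answer: DEADLOCK-FREE

Analysis:
Reach set: {0,2,4,5}
  0: a→2  [deg 1]
  2: d→4  [deg 1]
  4: a→0  tau→5  [deg 2]
  5: d→5  [deg 1]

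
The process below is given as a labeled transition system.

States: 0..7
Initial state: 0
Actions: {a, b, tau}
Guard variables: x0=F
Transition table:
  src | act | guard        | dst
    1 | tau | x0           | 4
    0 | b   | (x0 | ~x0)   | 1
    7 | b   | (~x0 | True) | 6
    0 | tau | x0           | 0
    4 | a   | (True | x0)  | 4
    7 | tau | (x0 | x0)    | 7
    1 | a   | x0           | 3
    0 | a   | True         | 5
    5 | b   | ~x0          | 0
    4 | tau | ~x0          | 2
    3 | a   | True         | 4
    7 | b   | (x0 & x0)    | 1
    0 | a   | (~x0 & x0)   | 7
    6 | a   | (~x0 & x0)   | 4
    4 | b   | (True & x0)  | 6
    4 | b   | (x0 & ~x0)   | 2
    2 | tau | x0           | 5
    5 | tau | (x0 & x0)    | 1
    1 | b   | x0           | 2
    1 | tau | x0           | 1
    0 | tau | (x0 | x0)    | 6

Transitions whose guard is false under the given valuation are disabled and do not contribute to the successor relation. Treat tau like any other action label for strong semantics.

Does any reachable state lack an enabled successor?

Answer: DEADLOCK at state 1

Analysis:
R = {0,1,5}
  0: a→5  b→1  [deg 2]
  1: ∅  [STUCK]
  5: b→0  [deg 1]
witness 1: b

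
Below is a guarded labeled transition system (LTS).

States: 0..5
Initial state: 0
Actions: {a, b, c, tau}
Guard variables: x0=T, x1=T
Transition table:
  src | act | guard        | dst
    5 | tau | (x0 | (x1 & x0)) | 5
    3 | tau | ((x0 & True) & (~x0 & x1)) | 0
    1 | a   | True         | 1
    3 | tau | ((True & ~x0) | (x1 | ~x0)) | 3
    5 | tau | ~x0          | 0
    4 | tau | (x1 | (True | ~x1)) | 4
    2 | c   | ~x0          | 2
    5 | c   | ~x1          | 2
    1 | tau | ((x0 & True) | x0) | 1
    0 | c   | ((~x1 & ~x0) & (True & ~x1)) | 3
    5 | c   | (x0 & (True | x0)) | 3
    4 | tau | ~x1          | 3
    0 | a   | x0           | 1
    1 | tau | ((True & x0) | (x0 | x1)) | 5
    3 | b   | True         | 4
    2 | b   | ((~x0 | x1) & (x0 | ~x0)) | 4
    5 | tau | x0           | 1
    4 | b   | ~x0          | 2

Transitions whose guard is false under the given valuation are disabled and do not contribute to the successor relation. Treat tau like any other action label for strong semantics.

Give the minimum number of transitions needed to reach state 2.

Answer: UNREACHABLE

Analysis:
BFS to 2:
  depth 0: {0}
  depth 1: {1}
  depth 2: {5}
  depth 3: {3}
  depth 4: {4}
2 never appears.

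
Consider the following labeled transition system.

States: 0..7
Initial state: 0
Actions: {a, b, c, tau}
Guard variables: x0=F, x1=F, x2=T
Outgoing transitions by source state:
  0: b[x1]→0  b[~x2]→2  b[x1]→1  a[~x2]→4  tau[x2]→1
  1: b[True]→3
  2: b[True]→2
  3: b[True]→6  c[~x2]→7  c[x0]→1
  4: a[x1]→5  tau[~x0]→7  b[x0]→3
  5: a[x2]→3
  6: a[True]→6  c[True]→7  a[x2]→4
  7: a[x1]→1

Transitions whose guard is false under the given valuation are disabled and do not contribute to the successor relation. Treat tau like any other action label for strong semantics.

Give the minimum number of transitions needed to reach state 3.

BFS to 3:
  depth 0: {0}
  depth 1: {1}
  depth 2: {3}
3 enters at depth 2; path tau·b

Answer: 2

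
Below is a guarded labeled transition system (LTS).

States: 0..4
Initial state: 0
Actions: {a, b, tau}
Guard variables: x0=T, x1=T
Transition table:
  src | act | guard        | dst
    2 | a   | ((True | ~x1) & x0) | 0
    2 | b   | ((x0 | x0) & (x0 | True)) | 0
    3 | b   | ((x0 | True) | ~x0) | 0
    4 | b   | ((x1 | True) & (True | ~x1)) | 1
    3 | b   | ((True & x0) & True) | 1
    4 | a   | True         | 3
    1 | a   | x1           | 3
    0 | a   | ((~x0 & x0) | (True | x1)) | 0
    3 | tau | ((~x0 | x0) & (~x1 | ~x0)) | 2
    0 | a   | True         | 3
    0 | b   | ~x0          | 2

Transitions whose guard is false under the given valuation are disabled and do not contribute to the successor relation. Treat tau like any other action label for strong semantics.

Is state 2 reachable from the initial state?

Guard filter leaves 9 enabled edge(s).
Layer 0: {0}
Layer 1: {3}  now seen {0,3}
Layer 2: {1}  now seen {0,1,3}
R = {0,1,3}

Answer: UNREACHABLE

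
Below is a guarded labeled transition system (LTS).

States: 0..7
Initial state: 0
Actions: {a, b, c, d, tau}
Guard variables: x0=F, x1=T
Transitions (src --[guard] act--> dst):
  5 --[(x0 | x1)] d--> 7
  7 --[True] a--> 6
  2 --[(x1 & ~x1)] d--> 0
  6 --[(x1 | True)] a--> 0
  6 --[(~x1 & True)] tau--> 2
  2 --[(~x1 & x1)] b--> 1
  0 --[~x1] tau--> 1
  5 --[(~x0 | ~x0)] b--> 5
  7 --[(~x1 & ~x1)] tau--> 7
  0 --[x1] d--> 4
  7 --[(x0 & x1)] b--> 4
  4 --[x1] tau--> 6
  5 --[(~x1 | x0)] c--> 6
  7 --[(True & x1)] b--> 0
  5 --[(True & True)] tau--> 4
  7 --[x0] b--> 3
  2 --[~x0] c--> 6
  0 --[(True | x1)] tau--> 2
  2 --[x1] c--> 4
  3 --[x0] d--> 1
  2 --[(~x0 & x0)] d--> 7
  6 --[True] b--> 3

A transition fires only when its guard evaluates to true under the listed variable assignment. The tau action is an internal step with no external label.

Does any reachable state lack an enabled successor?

Answer: DEADLOCK at state 3

Analysis:
R = {0,2,3,4,6}
  0: d→4  tau→2  [deg 2]
  2: c→4  c→6  [deg 2]
  3: ∅  [STUCK]
  4: tau→6  [deg 1]
  6: a→0  b→3  [deg 2]
witness 3: d·tau·b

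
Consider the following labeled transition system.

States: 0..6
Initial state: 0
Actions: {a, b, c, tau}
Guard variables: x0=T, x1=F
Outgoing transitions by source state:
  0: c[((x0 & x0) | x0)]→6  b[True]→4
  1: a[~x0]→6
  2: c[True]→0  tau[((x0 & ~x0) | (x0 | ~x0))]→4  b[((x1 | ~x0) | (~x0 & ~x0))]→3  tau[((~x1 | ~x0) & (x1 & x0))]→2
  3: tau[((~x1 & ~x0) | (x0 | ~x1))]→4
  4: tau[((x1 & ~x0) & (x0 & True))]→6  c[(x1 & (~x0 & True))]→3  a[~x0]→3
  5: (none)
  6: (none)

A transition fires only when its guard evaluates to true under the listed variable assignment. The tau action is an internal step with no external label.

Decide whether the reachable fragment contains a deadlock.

R = {0,4,6}
  0: b→4  c→6  [2 out]
  4: ∅  [STUCK]
  6: ∅  [STUCK]
witness 4: b

Answer: DEADLOCK at state 4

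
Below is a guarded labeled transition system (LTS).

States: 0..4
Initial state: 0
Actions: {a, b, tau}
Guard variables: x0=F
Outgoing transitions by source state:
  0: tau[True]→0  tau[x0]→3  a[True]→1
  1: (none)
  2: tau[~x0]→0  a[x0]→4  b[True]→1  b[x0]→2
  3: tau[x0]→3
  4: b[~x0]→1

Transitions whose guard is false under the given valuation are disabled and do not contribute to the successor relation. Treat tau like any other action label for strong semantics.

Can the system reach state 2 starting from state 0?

Answer: UNREACHABLE

Working:
After dropping false guards: 5 live edges.
depth 0: {0}
depth 1: {1}  total {0,1}
Reach set: {0,1}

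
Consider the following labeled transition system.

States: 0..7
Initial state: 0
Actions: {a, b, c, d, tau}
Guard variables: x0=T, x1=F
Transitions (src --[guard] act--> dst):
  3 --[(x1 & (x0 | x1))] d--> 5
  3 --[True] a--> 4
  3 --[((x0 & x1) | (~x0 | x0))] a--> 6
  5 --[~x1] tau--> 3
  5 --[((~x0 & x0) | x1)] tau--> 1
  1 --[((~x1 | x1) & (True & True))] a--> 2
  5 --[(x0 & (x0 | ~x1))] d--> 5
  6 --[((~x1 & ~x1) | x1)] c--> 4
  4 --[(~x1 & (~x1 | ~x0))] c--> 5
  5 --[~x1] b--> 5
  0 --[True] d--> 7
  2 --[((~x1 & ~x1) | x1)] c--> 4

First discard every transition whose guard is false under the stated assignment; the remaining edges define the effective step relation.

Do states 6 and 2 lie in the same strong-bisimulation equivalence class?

Answer: BISIMILAR

Trace:
Compute ~ classes (split until stable):
  P[0] = {{0,1,2,3,4,5,6,7}}
  P[1] = {{0},{1,3},{2,4,6},{5},{7}}
  P[2] = {{0},{1,3},{2,6},{4},{5},{7}}
  P[3] = {{0},{1},{2,6},{3},{4},{5},{7}}
stable after 4 split(s): 7 block(s)
class of 6: {2,6}; class of 2: {2,6}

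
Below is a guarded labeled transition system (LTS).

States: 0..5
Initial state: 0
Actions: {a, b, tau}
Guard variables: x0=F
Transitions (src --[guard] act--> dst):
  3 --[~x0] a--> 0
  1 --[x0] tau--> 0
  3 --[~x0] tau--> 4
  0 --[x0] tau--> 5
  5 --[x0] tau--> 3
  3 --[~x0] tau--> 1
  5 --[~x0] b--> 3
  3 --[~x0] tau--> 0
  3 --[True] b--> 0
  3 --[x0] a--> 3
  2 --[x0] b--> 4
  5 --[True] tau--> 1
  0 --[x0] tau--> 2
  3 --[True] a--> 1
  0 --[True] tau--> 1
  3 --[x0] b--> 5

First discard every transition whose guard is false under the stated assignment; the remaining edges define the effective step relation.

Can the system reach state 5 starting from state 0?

Guard filter leaves 9 enabled edge(s).
Layer 0: {0}
Layer 1: {1}  now seen {0,1}
Reachable = {0,1}

Answer: UNREACHABLE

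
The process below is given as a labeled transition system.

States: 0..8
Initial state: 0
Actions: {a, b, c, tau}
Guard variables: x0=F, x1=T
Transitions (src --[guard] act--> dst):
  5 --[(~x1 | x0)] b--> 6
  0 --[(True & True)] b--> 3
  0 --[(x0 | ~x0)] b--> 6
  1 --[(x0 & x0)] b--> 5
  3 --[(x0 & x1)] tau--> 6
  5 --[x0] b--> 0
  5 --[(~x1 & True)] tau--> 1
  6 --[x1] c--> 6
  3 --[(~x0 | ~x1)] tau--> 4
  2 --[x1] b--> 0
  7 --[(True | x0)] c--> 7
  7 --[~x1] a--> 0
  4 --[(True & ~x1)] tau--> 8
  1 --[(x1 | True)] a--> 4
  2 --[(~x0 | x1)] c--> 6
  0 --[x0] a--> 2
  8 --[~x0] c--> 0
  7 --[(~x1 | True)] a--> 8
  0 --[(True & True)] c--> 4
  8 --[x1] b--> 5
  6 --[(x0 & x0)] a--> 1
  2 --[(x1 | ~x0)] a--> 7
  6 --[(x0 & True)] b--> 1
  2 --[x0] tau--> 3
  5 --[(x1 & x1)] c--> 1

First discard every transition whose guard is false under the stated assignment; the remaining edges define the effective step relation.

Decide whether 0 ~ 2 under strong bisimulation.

Answer: NOT BISIMILAR

Working:
Compute ~ classes (split until stable):
  π0 = {{0,1,2,3,4,5,6,7,8}}
  π1 = {{0,8},{1},{2},{3},{4},{5,6},{7}}
  π2 = {{0},{1},{2},{3},{4},{5},{6},{7},{8}}
9 equivalence class(es) (converged in 3)
0∈{0}, 2∈{2}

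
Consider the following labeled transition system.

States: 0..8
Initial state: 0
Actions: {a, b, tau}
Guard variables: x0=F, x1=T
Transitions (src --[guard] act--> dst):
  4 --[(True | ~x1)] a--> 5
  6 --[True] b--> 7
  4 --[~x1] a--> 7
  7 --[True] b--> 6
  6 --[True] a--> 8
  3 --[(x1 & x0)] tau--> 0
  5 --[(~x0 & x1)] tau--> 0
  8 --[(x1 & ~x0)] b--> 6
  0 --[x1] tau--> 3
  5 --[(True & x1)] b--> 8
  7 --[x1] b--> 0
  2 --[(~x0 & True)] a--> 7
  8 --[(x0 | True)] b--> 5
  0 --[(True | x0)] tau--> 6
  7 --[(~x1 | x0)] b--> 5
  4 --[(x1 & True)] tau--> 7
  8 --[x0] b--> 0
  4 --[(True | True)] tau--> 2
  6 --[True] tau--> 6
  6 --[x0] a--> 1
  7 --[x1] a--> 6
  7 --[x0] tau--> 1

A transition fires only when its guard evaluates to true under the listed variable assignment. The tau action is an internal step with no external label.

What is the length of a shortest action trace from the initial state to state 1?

BFS to 1:
  L0 = {0}
  L1 = {3,6}
  L2 = {7,8}
  L3 = {5}
1 never appears.

Answer: UNREACHABLE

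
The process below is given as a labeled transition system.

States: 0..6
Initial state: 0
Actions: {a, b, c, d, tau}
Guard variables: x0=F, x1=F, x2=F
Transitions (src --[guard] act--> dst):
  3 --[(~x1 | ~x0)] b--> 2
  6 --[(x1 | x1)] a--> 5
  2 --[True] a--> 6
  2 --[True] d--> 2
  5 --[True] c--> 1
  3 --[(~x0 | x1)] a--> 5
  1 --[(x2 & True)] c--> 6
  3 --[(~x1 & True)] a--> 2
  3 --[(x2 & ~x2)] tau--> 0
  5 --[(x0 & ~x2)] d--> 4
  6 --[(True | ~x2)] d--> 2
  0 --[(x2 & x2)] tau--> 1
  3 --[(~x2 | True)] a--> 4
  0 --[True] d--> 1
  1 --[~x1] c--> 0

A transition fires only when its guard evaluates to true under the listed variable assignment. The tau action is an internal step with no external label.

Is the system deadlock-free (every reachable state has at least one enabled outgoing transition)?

R = {0,1}
  0: d→1  [1 out]
  1: c→0  [1 out]

Answer: DEADLOCK-FREE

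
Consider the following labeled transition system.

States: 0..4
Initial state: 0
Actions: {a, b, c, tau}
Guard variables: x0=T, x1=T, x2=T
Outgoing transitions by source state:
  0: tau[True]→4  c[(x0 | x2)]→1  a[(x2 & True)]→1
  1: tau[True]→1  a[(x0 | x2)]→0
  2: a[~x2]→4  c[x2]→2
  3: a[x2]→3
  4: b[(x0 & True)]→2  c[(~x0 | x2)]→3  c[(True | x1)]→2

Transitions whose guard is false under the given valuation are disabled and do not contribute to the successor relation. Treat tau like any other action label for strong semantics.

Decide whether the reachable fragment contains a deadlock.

R = {0,1,2,3,4}
  0: a→1  c→1  tau→4  [deg 3]
  1: a→0  tau→1  [deg 2]
  2: c→2  [deg 1]
  3: a→3  [deg 1]
  4: b→2  c→2  c→3  [deg 3]

Answer: DEADLOCK-FREE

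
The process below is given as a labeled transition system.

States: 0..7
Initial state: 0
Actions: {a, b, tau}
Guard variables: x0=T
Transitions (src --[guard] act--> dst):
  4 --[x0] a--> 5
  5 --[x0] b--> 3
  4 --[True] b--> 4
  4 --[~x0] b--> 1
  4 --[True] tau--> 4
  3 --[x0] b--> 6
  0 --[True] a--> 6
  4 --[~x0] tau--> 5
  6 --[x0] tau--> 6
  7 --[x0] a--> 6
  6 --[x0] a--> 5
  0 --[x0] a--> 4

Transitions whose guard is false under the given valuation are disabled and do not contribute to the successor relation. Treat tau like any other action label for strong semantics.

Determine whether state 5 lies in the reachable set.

Answer: REACHABLE

Working:
Guard filter leaves 10 enabled edge(s).
depth 0: {0}
depth 1: {4,6}  now seen {0,4,6}
depth 2: {5}  now seen {0,4,5,6}
depth 3: {3}  now seen {0,3,4,5,6}
Reach set: {0,3,4,5,6}
Path to 5: a·a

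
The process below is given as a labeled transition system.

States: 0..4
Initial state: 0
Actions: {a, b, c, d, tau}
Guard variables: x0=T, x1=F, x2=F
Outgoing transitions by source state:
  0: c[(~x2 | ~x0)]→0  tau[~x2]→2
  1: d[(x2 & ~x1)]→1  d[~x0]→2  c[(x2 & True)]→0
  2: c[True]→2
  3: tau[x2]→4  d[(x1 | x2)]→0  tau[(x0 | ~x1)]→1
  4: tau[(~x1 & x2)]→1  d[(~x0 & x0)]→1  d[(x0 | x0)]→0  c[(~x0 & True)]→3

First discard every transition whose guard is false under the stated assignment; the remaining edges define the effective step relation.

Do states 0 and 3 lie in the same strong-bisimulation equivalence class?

Bisimulation quotient by refinement:
  round 0: {{0,1,2,3,4}}
  round 1: {{0},{1},{2},{3},{4}}
stable after 2 split(s): 5 block(s)
class of 0: {0}; class of 3: {3}

Answer: NOT BISIMILAR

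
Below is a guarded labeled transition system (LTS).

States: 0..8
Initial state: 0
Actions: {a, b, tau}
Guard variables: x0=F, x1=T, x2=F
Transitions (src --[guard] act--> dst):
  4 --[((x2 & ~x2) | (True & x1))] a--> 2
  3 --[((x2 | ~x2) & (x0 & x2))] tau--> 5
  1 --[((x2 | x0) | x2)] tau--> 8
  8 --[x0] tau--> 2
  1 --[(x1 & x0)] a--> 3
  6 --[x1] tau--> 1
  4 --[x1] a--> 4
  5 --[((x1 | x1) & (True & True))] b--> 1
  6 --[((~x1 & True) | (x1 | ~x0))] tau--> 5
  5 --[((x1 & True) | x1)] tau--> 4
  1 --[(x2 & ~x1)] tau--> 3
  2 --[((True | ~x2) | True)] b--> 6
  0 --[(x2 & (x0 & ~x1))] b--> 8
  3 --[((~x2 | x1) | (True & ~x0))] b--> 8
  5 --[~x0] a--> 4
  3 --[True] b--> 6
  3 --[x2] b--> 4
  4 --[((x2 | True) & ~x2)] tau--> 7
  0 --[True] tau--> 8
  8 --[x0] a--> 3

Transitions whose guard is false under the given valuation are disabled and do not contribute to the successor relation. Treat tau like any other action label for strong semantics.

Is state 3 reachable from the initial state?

Answer: UNREACHABLE

Trace:
12 transition(s) survive guard evaluation.
depth 0: {0}
depth 1: {8}  total {0,8}
Reachable = {0,8}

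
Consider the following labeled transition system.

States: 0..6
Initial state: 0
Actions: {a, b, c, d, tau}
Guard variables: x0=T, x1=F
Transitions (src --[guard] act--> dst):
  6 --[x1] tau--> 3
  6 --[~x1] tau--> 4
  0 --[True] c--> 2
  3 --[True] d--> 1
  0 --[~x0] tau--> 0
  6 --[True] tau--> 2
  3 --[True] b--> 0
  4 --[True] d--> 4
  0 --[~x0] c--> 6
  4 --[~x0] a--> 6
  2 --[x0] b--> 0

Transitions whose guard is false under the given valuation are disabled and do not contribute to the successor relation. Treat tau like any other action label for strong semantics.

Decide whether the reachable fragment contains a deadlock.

Reach set: {0,2}
  0: c→2  [deg 1]
  2: b→0  [deg 1]

Answer: DEADLOCK-FREE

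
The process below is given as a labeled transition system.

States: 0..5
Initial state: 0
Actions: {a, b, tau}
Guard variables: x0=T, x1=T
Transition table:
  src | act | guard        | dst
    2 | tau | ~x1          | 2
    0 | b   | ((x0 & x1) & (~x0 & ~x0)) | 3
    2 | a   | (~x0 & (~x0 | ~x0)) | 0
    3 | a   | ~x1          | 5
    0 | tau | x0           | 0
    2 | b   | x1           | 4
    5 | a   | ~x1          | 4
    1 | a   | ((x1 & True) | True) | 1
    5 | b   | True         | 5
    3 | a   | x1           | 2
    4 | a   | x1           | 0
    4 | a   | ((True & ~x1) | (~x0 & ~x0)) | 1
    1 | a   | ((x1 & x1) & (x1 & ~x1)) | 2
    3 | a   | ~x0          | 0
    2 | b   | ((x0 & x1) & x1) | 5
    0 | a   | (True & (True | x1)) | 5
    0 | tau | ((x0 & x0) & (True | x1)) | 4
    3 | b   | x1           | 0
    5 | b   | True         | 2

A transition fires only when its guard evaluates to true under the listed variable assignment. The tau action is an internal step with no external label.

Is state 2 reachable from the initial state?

Answer: REACHABLE

Trace:
After dropping false guards: 11 live edges.
Layer 0: {0}
Layer 1: {4,5}  cumulative {0,4,5}
Layer 2: {2}  cumulative {0,2,4,5}
Reach set: {0,2,4,5}
Path to 2: a·b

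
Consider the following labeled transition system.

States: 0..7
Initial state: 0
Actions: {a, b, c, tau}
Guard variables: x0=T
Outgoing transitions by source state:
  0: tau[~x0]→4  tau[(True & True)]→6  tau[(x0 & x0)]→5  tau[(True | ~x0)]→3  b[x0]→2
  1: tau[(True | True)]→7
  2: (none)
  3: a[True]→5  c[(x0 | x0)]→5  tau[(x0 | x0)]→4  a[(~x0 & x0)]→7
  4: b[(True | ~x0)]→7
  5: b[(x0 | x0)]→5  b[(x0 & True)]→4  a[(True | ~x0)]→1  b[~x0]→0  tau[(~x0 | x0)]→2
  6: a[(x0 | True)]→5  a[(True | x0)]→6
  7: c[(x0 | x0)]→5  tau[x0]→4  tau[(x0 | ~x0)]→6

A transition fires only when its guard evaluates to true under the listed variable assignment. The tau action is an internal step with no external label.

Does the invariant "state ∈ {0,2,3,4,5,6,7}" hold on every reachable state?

Allowed set {0,2,3,4,5,6,7}
Reachable = {0,1,2,3,4,5,6,7}
  0: ok
  1: outside
  2: ok
  3: ok
  4: ok
  5: ok
  6: ok
  7: ok
witness against invariant: tau·a → 1

Answer: INVARIANT VIOLATED at state 1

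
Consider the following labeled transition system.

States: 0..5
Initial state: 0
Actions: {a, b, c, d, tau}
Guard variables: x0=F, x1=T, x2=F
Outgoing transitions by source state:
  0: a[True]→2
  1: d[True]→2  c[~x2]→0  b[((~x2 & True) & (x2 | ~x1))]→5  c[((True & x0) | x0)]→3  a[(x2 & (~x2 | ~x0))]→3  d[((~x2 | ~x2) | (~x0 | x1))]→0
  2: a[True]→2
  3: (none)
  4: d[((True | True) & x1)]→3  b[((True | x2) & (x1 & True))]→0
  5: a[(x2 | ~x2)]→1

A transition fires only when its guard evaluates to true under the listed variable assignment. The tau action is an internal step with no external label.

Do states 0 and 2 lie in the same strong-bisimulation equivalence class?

Compute ~ classes (split until stable):
  round 0: {{0,1,2,3,4,5}}
  round 1: {{0,2,5},{1},{3},{4}}
  round 2: {{0,2},{1},{3},{4},{5}}
stable after 3 split(s): 5 block(s)
class of 0: {0,2}; class of 2: {0,2}

Answer: BISIMILAR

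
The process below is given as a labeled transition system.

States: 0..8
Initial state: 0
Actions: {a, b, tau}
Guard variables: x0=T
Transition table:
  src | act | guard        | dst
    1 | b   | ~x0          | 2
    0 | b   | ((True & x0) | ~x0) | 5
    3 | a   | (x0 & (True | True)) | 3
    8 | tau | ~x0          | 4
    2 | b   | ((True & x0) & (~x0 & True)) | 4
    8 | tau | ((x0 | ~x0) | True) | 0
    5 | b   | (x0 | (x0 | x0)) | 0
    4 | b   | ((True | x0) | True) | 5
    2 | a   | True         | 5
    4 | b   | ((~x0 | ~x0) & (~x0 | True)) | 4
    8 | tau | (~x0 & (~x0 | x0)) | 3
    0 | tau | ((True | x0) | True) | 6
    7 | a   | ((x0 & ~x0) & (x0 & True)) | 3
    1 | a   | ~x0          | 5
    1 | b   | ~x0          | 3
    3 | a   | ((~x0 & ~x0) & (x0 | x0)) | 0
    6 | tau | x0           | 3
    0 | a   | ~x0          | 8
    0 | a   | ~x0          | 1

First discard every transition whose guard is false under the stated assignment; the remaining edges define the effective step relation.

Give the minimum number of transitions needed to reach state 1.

BFS to 1:
  Layer 0: {0}
  Layer 1: {5,6}
  Layer 2: {3}
1 never appears.

Answer: UNREACHABLE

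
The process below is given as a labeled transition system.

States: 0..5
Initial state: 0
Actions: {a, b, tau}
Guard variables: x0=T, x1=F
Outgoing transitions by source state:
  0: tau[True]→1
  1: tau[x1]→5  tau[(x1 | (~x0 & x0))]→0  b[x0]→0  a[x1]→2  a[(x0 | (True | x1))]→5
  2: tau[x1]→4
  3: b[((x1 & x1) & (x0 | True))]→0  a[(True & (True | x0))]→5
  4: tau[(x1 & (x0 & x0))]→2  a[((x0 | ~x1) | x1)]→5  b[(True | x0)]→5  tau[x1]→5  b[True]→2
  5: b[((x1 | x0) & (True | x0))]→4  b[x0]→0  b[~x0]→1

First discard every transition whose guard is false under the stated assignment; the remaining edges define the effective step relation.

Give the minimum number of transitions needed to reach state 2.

Answer: 4

Analysis:
Breadth-first toward 2:
  depth 0: {0}
  depth 1: {1}
  depth 2: {5}
  depth 3: {4}
  depth 4: {2}
first hit 2 at d=4 via tau·a·b·b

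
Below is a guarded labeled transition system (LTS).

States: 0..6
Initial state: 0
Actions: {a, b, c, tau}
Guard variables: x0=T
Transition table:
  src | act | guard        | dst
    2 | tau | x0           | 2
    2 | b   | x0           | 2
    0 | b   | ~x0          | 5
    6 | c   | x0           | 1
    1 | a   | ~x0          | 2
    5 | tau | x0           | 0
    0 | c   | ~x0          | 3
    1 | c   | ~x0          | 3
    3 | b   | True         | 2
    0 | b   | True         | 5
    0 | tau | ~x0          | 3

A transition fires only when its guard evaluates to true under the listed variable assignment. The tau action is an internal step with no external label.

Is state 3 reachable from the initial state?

After dropping false guards: 6 live edges.
L0 = {0}
L1 = {5}  total {0,5}
R = {0,5}

Answer: UNREACHABLE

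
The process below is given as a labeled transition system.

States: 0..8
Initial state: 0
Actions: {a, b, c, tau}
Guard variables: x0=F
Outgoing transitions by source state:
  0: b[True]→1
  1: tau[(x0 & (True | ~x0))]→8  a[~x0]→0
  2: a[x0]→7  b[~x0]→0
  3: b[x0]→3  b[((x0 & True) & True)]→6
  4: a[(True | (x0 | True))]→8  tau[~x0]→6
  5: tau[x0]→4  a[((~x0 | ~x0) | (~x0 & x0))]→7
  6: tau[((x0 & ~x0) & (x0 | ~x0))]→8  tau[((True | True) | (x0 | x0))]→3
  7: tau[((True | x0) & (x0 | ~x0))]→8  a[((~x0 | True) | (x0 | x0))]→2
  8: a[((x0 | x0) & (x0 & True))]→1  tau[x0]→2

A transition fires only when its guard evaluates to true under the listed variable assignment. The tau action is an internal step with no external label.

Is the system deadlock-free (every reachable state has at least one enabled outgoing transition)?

Answer: DEADLOCK-FREE

Analysis:
Reach set: {0,1}
  0: b→1  [1 exit(s)]
  1: a→0  [1 exit(s)]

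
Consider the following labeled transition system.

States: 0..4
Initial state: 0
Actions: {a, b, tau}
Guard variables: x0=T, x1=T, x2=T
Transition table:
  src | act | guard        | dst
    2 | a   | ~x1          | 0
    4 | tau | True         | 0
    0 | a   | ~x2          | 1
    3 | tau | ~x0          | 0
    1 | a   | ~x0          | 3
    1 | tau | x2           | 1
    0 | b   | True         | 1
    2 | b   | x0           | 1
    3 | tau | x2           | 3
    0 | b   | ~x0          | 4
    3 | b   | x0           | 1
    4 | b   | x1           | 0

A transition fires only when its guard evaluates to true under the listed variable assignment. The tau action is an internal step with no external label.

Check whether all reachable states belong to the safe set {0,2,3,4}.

Allowed set {0,2,3,4}
Reachable = {0,1}
  0: ✓
  1: VIOLATES
witness against invariant: b → 1

Answer: INVARIANT VIOLATED at state 1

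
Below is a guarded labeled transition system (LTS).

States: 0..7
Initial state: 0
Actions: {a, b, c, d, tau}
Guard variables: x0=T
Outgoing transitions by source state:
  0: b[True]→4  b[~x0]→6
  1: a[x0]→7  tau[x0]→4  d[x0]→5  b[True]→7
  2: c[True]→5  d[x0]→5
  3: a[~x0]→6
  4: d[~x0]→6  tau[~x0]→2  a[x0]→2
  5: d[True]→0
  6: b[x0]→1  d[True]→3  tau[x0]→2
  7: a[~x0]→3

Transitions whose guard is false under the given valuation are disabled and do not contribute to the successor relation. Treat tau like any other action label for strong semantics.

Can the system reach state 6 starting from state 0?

Guard filter leaves 12 enabled edge(s).
L0 = {0}
L1 = {4}  total {0,4}
L2 = {2}  total {0,2,4}
L3 = {5}  total {0,2,4,5}
Reach set: {0,2,4,5}

Answer: UNREACHABLE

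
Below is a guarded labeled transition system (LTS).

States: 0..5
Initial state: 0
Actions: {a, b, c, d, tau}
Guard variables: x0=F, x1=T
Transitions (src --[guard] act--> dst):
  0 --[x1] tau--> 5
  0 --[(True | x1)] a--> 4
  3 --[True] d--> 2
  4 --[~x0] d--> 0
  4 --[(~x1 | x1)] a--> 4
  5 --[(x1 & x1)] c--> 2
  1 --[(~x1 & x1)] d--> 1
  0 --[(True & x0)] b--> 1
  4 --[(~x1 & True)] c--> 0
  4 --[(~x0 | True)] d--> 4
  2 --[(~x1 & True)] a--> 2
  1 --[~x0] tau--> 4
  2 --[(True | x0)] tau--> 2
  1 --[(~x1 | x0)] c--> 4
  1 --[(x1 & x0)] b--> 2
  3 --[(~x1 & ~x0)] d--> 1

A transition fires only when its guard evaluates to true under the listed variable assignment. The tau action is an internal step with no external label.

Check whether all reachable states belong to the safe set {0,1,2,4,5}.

Allowed set {0,1,2,4,5}
R = {0,2,4,5}
  0: safe
  2: safe
  4: safe
  5: safe

Answer: INVARIANT HOLDS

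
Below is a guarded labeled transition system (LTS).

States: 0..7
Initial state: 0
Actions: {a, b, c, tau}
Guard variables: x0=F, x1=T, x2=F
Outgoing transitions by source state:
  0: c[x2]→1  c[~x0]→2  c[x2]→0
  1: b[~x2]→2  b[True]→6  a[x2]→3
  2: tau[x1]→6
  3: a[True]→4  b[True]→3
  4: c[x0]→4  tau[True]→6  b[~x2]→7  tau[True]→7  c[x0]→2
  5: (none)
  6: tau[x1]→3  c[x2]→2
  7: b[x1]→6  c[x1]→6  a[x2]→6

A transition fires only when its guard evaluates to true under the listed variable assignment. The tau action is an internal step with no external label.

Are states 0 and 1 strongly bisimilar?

Compute ~ classes (split until stable):
  π0 = {{0,1,2,3,4,5,6,7}}
  π1 = {{0},{1},{2,6},{3},{4},{5},{7}}
  π2 = {{0},{1},{2},{3},{4},{5},{6},{7}}
Fixed point at round 3; 8 class(es).
class of 0: {0}; class of 1: {1}

Answer: NOT BISIMILAR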